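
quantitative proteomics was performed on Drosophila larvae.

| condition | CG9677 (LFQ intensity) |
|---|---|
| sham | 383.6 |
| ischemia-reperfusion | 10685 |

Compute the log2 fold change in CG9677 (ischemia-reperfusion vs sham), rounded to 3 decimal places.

Fold change = 10685 / 383.6 = 27.8545
log2(27.8545) = 4.7998

4.800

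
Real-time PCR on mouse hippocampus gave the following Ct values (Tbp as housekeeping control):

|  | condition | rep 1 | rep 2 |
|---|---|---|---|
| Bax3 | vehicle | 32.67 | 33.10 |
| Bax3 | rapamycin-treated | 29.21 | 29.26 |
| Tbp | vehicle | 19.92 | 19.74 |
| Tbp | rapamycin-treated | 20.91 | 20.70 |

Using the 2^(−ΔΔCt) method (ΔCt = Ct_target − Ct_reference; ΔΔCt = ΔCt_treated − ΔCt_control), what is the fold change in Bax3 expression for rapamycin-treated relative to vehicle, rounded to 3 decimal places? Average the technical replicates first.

Mean Ct: Bax3 vehicle 32.885; Bax3 rapamycin-treated 29.235; Tbp vehicle 19.830; Tbp rapamycin-treated 20.805
ΔCt(vehicle) = 32.885 − 19.830 = 13.055
ΔCt(rapamycin-treated) = 29.235 − 20.805 = 8.430
ΔΔCt = 8.430 − 13.055 = -4.625
Fold change = 2^(−(-4.625)) = 2^4.625 = 24.6754

24.675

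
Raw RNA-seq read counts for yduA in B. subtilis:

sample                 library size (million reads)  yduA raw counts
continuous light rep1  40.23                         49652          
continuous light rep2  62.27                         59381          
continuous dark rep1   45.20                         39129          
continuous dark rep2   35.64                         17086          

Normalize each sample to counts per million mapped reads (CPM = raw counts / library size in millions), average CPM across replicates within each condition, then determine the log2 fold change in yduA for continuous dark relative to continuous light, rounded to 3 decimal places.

CPM(continuous light rep1) = 49652 / 40.23 = 1234.2033
CPM(continuous light rep2) = 59381 / 62.27 = 953.6053
CPM(continuous dark rep1) = 39129 / 45.20 = 865.6858
CPM(continuous dark rep2) = 17086 / 35.64 = 479.4052
mean CPM(continuous light) = 1093.9043; mean CPM(continuous dark) = 672.5455
Fold change = 672.5455 / 1093.9043 = 0.61481
log2(0.61481) = -0.7018

-0.702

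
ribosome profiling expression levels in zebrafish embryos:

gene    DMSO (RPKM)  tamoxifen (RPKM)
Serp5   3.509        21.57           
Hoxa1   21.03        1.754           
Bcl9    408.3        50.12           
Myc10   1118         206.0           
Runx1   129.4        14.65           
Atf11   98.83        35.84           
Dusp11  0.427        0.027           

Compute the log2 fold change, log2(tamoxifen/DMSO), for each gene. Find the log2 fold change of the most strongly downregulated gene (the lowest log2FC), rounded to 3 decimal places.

log2(21.57/3.509) = 2.620  (Serp5)
log2(1.754/21.03) = -3.584  (Hoxa1)
log2(50.12/408.3) = -3.026  (Bcl9)
log2(206.0/1118) = -2.440  (Myc10)
log2(14.65/129.4) = -3.143  (Runx1)
log2(35.84/98.83) = -1.463  (Atf11)
log2(0.027/0.427) = -3.983  (Dusp11)
Dusp11 is most strongly downregulated.

-3.983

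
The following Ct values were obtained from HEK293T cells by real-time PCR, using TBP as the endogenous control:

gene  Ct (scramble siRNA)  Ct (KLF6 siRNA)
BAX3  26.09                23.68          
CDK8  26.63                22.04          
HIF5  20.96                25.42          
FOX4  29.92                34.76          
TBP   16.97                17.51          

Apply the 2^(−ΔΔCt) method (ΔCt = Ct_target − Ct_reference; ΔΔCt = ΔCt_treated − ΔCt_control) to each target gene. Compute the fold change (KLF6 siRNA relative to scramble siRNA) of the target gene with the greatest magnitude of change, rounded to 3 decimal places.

35.017

BAX3: ΔΔCt = (23.68−17.51) − (26.09−16.97) = 6.17 − 9.12 = -2.95; fold change = 2^2.95 = 7.727
CDK8: ΔΔCt = (22.04−17.51) − (26.63−16.97) = 4.53 − 9.66 = -5.13; fold change = 2^5.13 = 35.017
HIF5: ΔΔCt = (25.42−17.51) − (20.96−16.97) = 7.91 − 3.99 = 3.92; fold change = 2^-3.92 = 0.066
FOX4: ΔΔCt = (34.76−17.51) − (29.92−16.97) = 17.25 − 12.95 = 4.30; fold change = 2^-4.30 = 0.051
CDK8 has the largest |ΔΔCt| = 5.13.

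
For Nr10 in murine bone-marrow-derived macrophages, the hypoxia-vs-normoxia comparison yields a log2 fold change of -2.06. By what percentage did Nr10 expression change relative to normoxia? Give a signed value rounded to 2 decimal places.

Fold change = 2^(-2.06) = 0.2398
Percent change = (FC − 1) × 100% = (0.2398 − 1) × 100 = -76.02%

-76.02%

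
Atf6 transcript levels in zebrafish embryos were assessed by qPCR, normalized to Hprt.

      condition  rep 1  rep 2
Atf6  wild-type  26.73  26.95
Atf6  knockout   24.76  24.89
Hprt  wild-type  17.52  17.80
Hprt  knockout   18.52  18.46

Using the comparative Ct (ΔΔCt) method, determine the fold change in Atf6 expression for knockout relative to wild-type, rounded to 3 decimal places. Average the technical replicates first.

Mean Ct: Atf6 wild-type 26.840; Atf6 knockout 24.825; Hprt wild-type 17.660; Hprt knockout 18.490
ΔCt(wild-type) = 26.840 − 17.660 = 9.180
ΔCt(knockout) = 24.825 − 18.490 = 6.335
ΔΔCt = 6.335 − 9.180 = -2.845
Fold change = 2^(−(-2.845)) = 2^2.845 = 7.1851

7.185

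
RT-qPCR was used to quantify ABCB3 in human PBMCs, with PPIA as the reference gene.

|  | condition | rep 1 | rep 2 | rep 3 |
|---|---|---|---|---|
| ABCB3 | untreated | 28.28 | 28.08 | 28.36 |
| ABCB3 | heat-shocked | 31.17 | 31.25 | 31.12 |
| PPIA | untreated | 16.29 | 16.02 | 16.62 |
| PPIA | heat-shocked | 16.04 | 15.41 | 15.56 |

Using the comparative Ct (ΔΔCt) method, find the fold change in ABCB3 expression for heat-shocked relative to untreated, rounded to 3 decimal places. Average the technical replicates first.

Mean Ct: ABCB3 untreated 28.240; ABCB3 heat-shocked 31.180; PPIA untreated 16.310; PPIA heat-shocked 15.670
ΔCt(untreated) = 28.240 − 16.310 = 11.930
ΔCt(heat-shocked) = 31.180 − 15.670 = 15.510
ΔΔCt = 15.510 − 11.930 = 3.580
Fold change = 2^(−3.580) = 0.0836

0.084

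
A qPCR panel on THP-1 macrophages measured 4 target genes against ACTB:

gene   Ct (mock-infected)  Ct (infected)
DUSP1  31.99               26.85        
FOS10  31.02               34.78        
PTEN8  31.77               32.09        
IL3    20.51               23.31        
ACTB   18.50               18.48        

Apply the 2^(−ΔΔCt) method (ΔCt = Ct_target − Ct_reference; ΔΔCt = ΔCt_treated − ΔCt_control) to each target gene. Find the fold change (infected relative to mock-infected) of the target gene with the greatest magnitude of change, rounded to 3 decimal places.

34.776

DUSP1: ΔΔCt = (26.85−18.48) − (31.99−18.50) = 8.37 − 13.49 = -5.12; fold change = 2^5.12 = 34.776
FOS10: ΔΔCt = (34.78−18.48) − (31.02−18.50) = 16.30 − 12.52 = 3.78; fold change = 2^-3.78 = 0.073
PTEN8: ΔΔCt = (32.09−18.48) − (31.77−18.50) = 13.61 − 13.27 = 0.34; fold change = 2^-0.34 = 0.790
IL3: ΔΔCt = (23.31−18.48) − (20.51−18.50) = 4.83 − 2.01 = 2.82; fold change = 2^-2.82 = 0.142
DUSP1 has the largest |ΔΔCt| = 5.12.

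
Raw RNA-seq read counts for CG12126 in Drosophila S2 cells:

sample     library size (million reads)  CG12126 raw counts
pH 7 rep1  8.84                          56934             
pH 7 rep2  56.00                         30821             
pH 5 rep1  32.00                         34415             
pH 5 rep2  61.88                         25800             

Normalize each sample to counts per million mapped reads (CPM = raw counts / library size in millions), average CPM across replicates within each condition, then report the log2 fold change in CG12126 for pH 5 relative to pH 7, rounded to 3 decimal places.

-2.228

CPM(pH 7 rep1) = 56934 / 8.84 = 6440.4977
CPM(pH 7 rep2) = 30821 / 56.00 = 550.3750
CPM(pH 5 rep1) = 34415 / 32.00 = 1075.4688
CPM(pH 5 rep2) = 25800 / 61.88 = 416.9360
mean CPM(pH 7) = 3495.4364; mean CPM(pH 5) = 746.2024
Fold change = 746.2024 / 3495.4364 = 0.21348
log2(0.21348) = -2.2278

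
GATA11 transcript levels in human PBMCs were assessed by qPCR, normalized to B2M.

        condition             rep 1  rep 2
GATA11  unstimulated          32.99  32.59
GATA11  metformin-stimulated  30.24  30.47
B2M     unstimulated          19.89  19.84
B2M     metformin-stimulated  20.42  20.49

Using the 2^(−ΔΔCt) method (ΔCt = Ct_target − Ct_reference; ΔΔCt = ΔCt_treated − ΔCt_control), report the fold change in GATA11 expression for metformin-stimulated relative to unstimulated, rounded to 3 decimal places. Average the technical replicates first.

8.140

Mean Ct: GATA11 unstimulated 32.790; GATA11 metformin-stimulated 30.355; B2M unstimulated 19.865; B2M metformin-stimulated 20.455
ΔCt(unstimulated) = 32.790 − 19.865 = 12.925
ΔCt(metformin-stimulated) = 30.355 − 20.455 = 9.900
ΔΔCt = 9.900 − 12.925 = -3.025
Fold change = 2^(−(-3.025)) = 2^3.025 = 8.1398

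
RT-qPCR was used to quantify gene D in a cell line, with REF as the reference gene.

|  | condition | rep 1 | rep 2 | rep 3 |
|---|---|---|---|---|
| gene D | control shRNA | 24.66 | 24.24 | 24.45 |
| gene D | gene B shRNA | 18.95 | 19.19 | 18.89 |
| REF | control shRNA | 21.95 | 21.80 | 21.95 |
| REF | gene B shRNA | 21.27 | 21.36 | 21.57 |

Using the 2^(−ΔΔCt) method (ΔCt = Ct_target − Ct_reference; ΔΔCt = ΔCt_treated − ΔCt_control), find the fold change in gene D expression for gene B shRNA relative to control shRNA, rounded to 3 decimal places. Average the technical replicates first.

30.696

Mean Ct: gene D control shRNA 24.450; gene D gene B shRNA 19.010; REF control shRNA 21.900; REF gene B shRNA 21.400
ΔCt(control shRNA) = 24.450 − 21.900 = 2.550
ΔCt(gene B shRNA) = 19.010 − 21.400 = -2.390
ΔΔCt = -2.390 − 2.550 = -4.940
Fold change = 2^(−(-4.940)) = 2^4.940 = 30.6965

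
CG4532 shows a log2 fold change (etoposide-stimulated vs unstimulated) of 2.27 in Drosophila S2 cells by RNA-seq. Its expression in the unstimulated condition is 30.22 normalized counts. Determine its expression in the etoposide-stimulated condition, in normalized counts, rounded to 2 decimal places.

145.76

Fold change = 2^(2.27) = 4.8232
etoposide-stimulated expression = 30.22 × 4.8232 = 145.76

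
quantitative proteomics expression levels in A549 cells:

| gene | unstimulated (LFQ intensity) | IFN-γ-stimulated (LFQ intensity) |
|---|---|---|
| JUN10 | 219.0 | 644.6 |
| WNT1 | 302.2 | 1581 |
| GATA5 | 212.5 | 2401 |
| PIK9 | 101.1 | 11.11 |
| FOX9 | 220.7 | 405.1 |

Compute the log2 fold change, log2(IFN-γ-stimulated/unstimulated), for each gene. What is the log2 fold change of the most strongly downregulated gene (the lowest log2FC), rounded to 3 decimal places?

log2(644.6/219.0) = 1.557  (JUN10)
log2(1581/302.2) = 2.387  (WNT1)
log2(2401/212.5) = 3.498  (GATA5)
log2(11.11/101.1) = -3.186  (PIK9)
log2(405.1/220.7) = 0.876  (FOX9)
PIK9 is most strongly downregulated.

-3.186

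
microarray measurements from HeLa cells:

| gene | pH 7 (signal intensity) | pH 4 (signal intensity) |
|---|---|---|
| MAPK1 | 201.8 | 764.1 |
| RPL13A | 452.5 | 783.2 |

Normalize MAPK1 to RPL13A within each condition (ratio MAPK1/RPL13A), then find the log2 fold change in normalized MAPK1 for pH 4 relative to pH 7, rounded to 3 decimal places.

MAPK1/RPL13A (pH 7) = 201.8 / 452.5 = 0.44597
MAPK1/RPL13A (pH 4) = 764.1 / 783.2 = 0.97561
Fold change = 0.97561 / 0.44597 = 2.1876
log2(2.1876) = 1.1294

1.129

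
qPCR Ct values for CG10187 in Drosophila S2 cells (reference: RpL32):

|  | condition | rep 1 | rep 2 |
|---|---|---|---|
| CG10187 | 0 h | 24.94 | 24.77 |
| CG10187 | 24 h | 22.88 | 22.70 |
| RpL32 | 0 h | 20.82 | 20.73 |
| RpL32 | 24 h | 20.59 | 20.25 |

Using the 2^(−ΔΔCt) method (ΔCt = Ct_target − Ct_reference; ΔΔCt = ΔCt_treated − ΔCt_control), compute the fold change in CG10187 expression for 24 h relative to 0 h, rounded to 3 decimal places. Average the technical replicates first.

3.272

Mean Ct: CG10187 0 h 24.855; CG10187 24 h 22.790; RpL32 0 h 20.775; RpL32 24 h 20.420
ΔCt(0 h) = 24.855 − 20.775 = 4.080
ΔCt(24 h) = 22.790 − 20.420 = 2.370
ΔΔCt = 2.370 − 4.080 = -1.710
Fold change = 2^(−(-1.710)) = 2^1.710 = 3.2716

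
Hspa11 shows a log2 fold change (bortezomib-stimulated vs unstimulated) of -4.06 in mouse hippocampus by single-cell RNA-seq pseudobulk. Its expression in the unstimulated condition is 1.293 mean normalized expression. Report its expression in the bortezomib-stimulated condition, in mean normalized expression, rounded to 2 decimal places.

0.08

Fold change = 2^(-4.06) = 0.0600
bortezomib-stimulated expression = 1.293 × 0.0600 = 0.08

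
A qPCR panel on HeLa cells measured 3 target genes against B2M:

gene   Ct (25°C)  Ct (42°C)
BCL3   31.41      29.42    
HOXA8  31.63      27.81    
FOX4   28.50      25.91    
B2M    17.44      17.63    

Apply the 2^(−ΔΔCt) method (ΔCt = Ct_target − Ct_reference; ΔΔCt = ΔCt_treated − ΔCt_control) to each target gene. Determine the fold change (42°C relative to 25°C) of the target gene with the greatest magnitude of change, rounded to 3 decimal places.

BCL3: ΔΔCt = (29.42−17.63) − (31.41−17.44) = 11.79 − 13.97 = -2.18; fold change = 2^2.18 = 4.532
HOXA8: ΔΔCt = (27.81−17.63) − (31.63−17.44) = 10.18 − 14.19 = -4.01; fold change = 2^4.01 = 16.111
FOX4: ΔΔCt = (25.91−17.63) − (28.50−17.44) = 8.28 − 11.06 = -2.78; fold change = 2^2.78 = 6.869
HOXA8 has the largest |ΔΔCt| = 4.01.

16.111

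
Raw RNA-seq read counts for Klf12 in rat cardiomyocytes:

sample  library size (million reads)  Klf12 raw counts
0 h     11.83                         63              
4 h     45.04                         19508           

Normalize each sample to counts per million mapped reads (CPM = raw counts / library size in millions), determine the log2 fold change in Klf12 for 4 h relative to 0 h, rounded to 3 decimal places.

6.346

CPM(0 h) = 63 / 11.83 = 5.3254
CPM(4 h) = 19508 / 45.04 = 433.1261
Fold change = 433.1261 / 5.3254 = 81.33146
log2(81.33146) = 6.3457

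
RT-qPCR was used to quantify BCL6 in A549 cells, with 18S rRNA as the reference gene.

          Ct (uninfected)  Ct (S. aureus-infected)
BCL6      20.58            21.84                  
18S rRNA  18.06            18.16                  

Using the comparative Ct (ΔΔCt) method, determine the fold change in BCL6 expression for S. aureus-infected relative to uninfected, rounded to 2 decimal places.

0.45

ΔCt(uninfected) = 20.580 − 18.060 = 2.520
ΔCt(S. aureus-infected) = 21.840 − 18.160 = 3.680
ΔΔCt = 3.680 − 2.520 = 1.160
Fold change = 2^(−1.160) = 0.448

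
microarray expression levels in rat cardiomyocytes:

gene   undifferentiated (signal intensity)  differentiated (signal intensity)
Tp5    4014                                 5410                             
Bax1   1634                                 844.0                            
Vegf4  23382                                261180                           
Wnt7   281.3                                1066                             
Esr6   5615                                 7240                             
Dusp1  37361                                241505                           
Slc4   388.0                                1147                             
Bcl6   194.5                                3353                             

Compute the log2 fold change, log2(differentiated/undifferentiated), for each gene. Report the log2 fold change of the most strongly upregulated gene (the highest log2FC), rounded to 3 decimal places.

log2(5410/4014) = 0.431  (Tp5)
log2(844.0/1634) = -0.953  (Bax1)
log2(261180/23382) = 3.482  (Vegf4)
log2(1066/281.3) = 1.922  (Wnt7)
log2(7240/5615) = 0.367  (Esr6)
log2(241505/37361) = 2.692  (Dusp1)
log2(1147/388.0) = 1.564  (Slc4)
log2(3353/194.5) = 4.108  (Bcl6)
Bcl6 is most strongly upregulated.

4.108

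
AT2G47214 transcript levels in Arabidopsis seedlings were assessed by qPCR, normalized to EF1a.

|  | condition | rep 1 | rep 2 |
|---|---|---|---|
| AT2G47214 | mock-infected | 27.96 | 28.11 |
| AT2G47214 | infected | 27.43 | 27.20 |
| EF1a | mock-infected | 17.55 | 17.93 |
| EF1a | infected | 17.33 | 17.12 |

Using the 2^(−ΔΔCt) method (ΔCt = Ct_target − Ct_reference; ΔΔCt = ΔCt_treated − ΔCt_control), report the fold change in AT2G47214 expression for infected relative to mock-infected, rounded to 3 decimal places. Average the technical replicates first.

Mean Ct: AT2G47214 mock-infected 28.035; AT2G47214 infected 27.315; EF1a mock-infected 17.740; EF1a infected 17.225
ΔCt(mock-infected) = 28.035 − 17.740 = 10.295
ΔCt(infected) = 27.315 − 17.225 = 10.090
ΔΔCt = 10.090 − 10.295 = -0.205
Fold change = 2^(−(-0.205)) = 2^0.205 = 1.1527

1.153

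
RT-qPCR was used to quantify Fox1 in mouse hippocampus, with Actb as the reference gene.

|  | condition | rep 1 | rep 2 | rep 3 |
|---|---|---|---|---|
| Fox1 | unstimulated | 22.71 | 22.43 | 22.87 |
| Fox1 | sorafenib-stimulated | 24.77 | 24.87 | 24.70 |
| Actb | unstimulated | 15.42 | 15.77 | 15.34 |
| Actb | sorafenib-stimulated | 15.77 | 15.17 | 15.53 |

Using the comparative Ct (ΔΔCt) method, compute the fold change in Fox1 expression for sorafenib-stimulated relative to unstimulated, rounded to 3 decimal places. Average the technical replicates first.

0.228

Mean Ct: Fox1 unstimulated 22.670; Fox1 sorafenib-stimulated 24.780; Actb unstimulated 15.510; Actb sorafenib-stimulated 15.490
ΔCt(unstimulated) = 22.670 − 15.510 = 7.160
ΔCt(sorafenib-stimulated) = 24.780 − 15.490 = 9.290
ΔΔCt = 9.290 − 7.160 = 2.130
Fold change = 2^(−2.130) = 0.2285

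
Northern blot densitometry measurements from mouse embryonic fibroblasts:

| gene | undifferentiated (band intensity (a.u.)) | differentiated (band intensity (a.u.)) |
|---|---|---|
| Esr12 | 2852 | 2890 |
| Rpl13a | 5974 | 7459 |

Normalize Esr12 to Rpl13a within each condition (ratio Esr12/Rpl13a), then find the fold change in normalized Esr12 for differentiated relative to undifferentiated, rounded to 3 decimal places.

Esr12/Rpl13a (undifferentiated) = 2852 / 5974 = 0.4774
Esr12/Rpl13a (differentiated) = 2890 / 7459 = 0.38745
Fold change = 0.38745 / 0.4774 = 0.8116

0.812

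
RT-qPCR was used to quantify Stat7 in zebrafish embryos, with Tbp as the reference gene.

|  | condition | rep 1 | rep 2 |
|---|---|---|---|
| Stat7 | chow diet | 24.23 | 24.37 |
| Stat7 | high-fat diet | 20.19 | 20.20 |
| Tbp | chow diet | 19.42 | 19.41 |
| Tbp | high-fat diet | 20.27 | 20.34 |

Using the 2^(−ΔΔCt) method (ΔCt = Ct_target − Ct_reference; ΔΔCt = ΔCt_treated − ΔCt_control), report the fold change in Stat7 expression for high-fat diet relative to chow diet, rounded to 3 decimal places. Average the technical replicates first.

31.889

Mean Ct: Stat7 chow diet 24.300; Stat7 high-fat diet 20.195; Tbp chow diet 19.415; Tbp high-fat diet 20.305
ΔCt(chow diet) = 24.300 − 19.415 = 4.885
ΔCt(high-fat diet) = 20.195 − 20.305 = -0.110
ΔΔCt = -0.110 − 4.885 = -4.995
Fold change = 2^(−(-4.995)) = 2^4.995 = 31.8893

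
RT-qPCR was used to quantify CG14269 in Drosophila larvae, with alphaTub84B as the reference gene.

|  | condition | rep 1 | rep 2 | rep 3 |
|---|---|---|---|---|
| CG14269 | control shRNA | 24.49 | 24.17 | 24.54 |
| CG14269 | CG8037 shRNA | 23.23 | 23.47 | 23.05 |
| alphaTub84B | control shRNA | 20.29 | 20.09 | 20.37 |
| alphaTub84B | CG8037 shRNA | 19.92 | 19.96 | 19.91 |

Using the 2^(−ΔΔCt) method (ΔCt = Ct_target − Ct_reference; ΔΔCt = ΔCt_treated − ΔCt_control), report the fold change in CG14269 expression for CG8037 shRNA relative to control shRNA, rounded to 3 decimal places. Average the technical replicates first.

1.778

Mean Ct: CG14269 control shRNA 24.400; CG14269 CG8037 shRNA 23.250; alphaTub84B control shRNA 20.250; alphaTub84B CG8037 shRNA 19.930
ΔCt(control shRNA) = 24.400 − 20.250 = 4.150
ΔCt(CG8037 shRNA) = 23.250 − 19.930 = 3.320
ΔΔCt = 3.320 − 4.150 = -0.830
Fold change = 2^(−(-0.830)) = 2^0.830 = 1.7777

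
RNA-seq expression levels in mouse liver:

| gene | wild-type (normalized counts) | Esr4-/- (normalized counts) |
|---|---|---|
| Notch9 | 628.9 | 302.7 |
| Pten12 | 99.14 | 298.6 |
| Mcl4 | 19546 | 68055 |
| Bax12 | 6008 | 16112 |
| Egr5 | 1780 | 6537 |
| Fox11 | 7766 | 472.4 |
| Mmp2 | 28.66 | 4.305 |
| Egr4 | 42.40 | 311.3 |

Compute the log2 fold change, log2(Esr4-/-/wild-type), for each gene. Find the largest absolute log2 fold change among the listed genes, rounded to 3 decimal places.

log2(302.7/628.9) = -1.055  (Notch9)
log2(298.6/99.14) = 1.591  (Pten12)
log2(68055/19546) = 1.800  (Mcl4)
log2(16112/6008) = 1.423  (Bax12)
log2(6537/1780) = 1.877  (Egr5)
log2(472.4/7766) = -4.039  (Fox11)
log2(4.305/28.66) = -2.735  (Mmp2)
log2(311.3/42.40) = 2.876  (Egr4)
The largest magnitude belongs to Fox11.

4.039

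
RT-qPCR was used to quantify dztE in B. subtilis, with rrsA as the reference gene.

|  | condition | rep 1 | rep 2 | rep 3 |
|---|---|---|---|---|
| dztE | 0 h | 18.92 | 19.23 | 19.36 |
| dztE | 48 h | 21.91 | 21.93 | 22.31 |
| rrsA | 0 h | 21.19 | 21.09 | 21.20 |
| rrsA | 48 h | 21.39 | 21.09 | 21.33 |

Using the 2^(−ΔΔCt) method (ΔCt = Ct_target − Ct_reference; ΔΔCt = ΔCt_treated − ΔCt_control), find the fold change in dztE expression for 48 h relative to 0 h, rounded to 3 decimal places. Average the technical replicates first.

Mean Ct: dztE 0 h 19.170; dztE 48 h 22.050; rrsA 0 h 21.160; rrsA 48 h 21.270
ΔCt(0 h) = 19.170 − 21.160 = -1.990
ΔCt(48 h) = 22.050 − 21.270 = 0.780
ΔΔCt = 0.780 − (-1.990) = 2.770
Fold change = 2^(−2.770) = 0.1466

0.147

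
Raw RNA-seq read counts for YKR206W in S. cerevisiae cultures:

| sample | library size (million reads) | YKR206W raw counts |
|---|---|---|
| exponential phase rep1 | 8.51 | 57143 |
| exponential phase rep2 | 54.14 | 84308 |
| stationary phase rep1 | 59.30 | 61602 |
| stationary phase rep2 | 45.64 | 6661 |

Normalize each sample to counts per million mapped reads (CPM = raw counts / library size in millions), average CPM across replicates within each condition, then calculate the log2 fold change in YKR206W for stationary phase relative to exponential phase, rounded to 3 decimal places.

-2.804

CPM(exponential phase rep1) = 57143 / 8.51 = 6714.8061
CPM(exponential phase rep2) = 84308 / 54.14 = 1557.2220
CPM(stationary phase rep1) = 61602 / 59.30 = 1038.8196
CPM(stationary phase rep2) = 6661 / 45.64 = 145.9465
mean CPM(exponential phase) = 4136.0141; mean CPM(stationary phase) = 592.3830
Fold change = 592.3830 / 4136.0141 = 0.14323
log2(0.14323) = -2.8036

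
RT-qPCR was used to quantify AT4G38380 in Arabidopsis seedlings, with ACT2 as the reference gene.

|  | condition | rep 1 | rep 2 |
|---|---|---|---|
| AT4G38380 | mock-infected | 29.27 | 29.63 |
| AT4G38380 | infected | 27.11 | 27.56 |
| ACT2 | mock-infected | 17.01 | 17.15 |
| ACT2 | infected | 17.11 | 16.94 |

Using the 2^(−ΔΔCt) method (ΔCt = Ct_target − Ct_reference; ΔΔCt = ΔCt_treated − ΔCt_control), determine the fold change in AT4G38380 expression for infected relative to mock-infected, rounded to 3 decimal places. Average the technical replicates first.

Mean Ct: AT4G38380 mock-infected 29.450; AT4G38380 infected 27.335; ACT2 mock-infected 17.080; ACT2 infected 17.025
ΔCt(mock-infected) = 29.450 − 17.080 = 12.370
ΔCt(infected) = 27.335 − 17.025 = 10.310
ΔΔCt = 10.310 − 12.370 = -2.060
Fold change = 2^(−(-2.060)) = 2^2.060 = 4.1699

4.170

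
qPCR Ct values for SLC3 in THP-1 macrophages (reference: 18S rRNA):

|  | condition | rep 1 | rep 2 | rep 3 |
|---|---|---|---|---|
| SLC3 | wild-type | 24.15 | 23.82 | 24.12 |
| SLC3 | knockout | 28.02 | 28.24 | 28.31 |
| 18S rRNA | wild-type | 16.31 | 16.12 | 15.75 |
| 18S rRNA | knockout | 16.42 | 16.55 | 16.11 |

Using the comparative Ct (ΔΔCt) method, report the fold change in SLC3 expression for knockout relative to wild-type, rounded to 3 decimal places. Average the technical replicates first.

0.069

Mean Ct: SLC3 wild-type 24.030; SLC3 knockout 28.190; 18S rRNA wild-type 16.060; 18S rRNA knockout 16.360
ΔCt(wild-type) = 24.030 − 16.060 = 7.970
ΔCt(knockout) = 28.190 − 16.360 = 11.830
ΔΔCt = 11.830 − 7.970 = 3.860
Fold change = 2^(−3.860) = 0.0689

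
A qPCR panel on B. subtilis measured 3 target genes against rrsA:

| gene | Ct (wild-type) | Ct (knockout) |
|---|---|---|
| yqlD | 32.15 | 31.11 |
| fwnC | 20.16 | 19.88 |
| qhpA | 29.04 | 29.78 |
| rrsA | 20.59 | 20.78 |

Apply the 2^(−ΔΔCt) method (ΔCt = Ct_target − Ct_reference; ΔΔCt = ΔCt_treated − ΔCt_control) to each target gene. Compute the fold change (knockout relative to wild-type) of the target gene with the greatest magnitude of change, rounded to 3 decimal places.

yqlD: ΔΔCt = (31.11−20.78) − (32.15−20.59) = 10.33 − 11.56 = -1.23; fold change = 2^1.23 = 2.346
fwnC: ΔΔCt = (19.88−20.78) − (20.16−20.59) = -0.90 − (-0.43) = -0.47; fold change = 2^0.47 = 1.385
qhpA: ΔΔCt = (29.78−20.78) − (29.04−20.59) = 9.00 − 8.45 = 0.55; fold change = 2^-0.55 = 0.683
yqlD has the largest |ΔΔCt| = 1.23.

2.346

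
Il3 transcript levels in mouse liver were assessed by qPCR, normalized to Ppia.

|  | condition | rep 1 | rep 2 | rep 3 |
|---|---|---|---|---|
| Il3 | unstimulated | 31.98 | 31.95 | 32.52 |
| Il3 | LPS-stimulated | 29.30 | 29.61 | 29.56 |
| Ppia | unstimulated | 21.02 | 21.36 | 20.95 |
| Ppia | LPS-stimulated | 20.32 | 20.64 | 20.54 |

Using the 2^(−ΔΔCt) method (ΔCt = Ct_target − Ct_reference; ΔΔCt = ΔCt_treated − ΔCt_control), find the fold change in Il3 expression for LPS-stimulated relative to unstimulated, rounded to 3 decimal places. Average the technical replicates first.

Mean Ct: Il3 unstimulated 32.150; Il3 LPS-stimulated 29.490; Ppia unstimulated 21.110; Ppia LPS-stimulated 20.500
ΔCt(unstimulated) = 32.150 − 21.110 = 11.040
ΔCt(LPS-stimulated) = 29.490 − 20.500 = 8.990
ΔΔCt = 8.990 − 11.040 = -2.050
Fold change = 2^(−(-2.050)) = 2^2.050 = 4.1411

4.141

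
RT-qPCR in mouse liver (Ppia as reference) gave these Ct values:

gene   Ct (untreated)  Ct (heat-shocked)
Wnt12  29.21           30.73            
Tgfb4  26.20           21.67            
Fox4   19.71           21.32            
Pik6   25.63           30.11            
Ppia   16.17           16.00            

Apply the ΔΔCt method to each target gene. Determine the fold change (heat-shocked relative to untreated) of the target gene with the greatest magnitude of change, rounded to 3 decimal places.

Wnt12: ΔΔCt = (30.73−16.00) − (29.21−16.17) = 14.73 − 13.04 = 1.69; fold change = 2^-1.69 = 0.310
Tgfb4: ΔΔCt = (21.67−16.00) − (26.20−16.17) = 5.67 − 10.03 = -4.36; fold change = 2^4.36 = 20.535
Fox4: ΔΔCt = (21.32−16.00) − (19.71−16.17) = 5.32 − 3.54 = 1.78; fold change = 2^-1.78 = 0.291
Pik6: ΔΔCt = (30.11−16.00) − (25.63−16.17) = 14.11 − 9.46 = 4.65; fold change = 2^-4.65 = 0.040
Pik6 has the largest |ΔΔCt| = 4.65.

0.040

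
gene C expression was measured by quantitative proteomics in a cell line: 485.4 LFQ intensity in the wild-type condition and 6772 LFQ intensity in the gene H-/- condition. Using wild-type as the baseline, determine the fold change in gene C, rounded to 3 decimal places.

13.951

Fold change = 6772 / 485.4 = 13.9514
gene C is upregulated.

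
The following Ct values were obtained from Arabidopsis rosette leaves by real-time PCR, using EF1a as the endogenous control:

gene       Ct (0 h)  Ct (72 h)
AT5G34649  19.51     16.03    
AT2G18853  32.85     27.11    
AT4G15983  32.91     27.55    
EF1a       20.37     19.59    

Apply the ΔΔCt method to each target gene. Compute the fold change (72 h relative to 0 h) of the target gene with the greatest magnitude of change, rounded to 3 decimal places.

31.125

AT5G34649: ΔΔCt = (16.03−19.59) − (19.51−20.37) = -3.56 − (-0.86) = -2.70; fold change = 2^2.70 = 6.498
AT2G18853: ΔΔCt = (27.11−19.59) − (32.85−20.37) = 7.52 − 12.48 = -4.96; fold change = 2^4.96 = 31.125
AT4G15983: ΔΔCt = (27.55−19.59) − (32.91−20.37) = 7.96 − 12.54 = -4.58; fold change = 2^4.58 = 23.918
AT2G18853 has the largest |ΔΔCt| = 4.96.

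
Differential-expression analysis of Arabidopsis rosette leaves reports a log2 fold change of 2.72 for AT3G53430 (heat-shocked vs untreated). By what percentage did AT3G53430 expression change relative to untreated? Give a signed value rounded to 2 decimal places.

558.87%

Fold change = 2^(2.72) = 6.5887
Percent change = (FC − 1) × 100% = (6.5887 − 1) × 100 = 558.87%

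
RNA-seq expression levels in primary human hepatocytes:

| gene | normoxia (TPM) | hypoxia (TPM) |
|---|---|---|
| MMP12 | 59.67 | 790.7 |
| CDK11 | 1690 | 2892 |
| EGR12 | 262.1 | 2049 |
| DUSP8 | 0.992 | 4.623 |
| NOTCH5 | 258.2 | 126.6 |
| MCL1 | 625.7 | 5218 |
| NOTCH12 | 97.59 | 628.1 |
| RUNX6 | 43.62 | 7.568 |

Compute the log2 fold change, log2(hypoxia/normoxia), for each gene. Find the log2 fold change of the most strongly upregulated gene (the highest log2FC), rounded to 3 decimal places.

3.728

log2(790.7/59.67) = 3.728  (MMP12)
log2(2892/1690) = 0.775  (CDK11)
log2(2049/262.1) = 2.967  (EGR12)
log2(4.623/0.992) = 2.220  (DUSP8)
log2(126.6/258.2) = -1.028  (NOTCH5)
log2(5218/625.7) = 3.060  (MCL1)
log2(628.1/97.59) = 2.686  (NOTCH12)
log2(7.568/43.62) = -2.527  (RUNX6)
MMP12 is most strongly upregulated.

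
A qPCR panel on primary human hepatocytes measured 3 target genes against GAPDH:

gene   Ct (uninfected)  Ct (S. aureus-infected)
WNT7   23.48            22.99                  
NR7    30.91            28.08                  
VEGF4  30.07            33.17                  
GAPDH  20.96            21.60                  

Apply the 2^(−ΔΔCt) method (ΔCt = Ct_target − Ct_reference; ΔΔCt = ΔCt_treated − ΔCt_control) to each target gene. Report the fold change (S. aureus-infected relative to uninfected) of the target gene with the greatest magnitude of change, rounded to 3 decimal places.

WNT7: ΔΔCt = (22.99−21.60) − (23.48−20.96) = 1.39 − 2.52 = -1.13; fold change = 2^1.13 = 2.189
NR7: ΔΔCt = (28.08−21.60) − (30.91−20.96) = 6.48 − 9.95 = -3.47; fold change = 2^3.47 = 11.081
VEGF4: ΔΔCt = (33.17−21.60) − (30.07−20.96) = 11.57 − 9.11 = 2.46; fold change = 2^-2.46 = 0.182
NR7 has the largest |ΔΔCt| = 3.47.

11.081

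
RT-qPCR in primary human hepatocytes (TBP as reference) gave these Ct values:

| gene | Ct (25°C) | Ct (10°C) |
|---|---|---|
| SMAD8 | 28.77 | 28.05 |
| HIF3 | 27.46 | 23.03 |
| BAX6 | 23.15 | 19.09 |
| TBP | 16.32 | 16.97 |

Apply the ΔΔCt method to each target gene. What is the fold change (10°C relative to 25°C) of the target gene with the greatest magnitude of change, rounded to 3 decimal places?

33.825

SMAD8: ΔΔCt = (28.05−16.97) − (28.77−16.32) = 11.08 − 12.45 = -1.37; fold change = 2^1.37 = 2.585
HIF3: ΔΔCt = (23.03−16.97) − (27.46−16.32) = 6.06 − 11.14 = -5.08; fold change = 2^5.08 = 33.825
BAX6: ΔΔCt = (19.09−16.97) − (23.15−16.32) = 2.12 − 6.83 = -4.71; fold change = 2^4.71 = 26.173
HIF3 has the largest |ΔΔCt| = 5.08.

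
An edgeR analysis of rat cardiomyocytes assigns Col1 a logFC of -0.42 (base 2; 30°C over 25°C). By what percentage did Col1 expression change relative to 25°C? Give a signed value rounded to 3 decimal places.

Fold change = 2^(-0.42) = 0.7474
Percent change = (FC − 1) × 100% = (0.7474 − 1) × 100 = -25.258%

-25.258%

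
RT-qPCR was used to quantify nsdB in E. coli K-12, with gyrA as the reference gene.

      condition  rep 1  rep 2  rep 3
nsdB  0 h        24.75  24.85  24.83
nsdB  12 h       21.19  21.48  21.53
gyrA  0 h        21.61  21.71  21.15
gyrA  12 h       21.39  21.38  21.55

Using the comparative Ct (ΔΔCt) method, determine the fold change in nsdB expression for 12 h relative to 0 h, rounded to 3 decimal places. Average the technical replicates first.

Mean Ct: nsdB 0 h 24.810; nsdB 12 h 21.400; gyrA 0 h 21.490; gyrA 12 h 21.440
ΔCt(0 h) = 24.810 − 21.490 = 3.320
ΔCt(12 h) = 21.400 − 21.440 = -0.040
ΔΔCt = -0.040 − 3.320 = -3.360
Fold change = 2^(−(-3.360)) = 2^3.360 = 10.2674

10.267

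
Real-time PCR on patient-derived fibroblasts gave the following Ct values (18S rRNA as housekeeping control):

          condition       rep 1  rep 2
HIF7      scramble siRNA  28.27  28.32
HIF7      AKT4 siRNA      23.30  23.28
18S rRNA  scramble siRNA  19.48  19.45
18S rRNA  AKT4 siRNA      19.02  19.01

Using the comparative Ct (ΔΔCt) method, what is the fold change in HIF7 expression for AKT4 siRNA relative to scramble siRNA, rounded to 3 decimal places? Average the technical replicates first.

Mean Ct: HIF7 scramble siRNA 28.295; HIF7 AKT4 siRNA 23.290; 18S rRNA scramble siRNA 19.465; 18S rRNA AKT4 siRNA 19.015
ΔCt(scramble siRNA) = 28.295 − 19.465 = 8.830
ΔCt(AKT4 siRNA) = 23.290 − 19.015 = 4.275
ΔΔCt = 4.275 − 8.830 = -4.555
Fold change = 2^(−(-4.555)) = 2^4.555 = 23.5067

23.507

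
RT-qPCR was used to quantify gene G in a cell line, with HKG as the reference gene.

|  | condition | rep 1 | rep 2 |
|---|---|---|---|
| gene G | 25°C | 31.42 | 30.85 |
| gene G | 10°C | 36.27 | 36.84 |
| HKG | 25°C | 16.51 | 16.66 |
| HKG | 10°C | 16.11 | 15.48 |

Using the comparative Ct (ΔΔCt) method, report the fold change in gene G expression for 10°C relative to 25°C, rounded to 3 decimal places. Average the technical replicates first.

Mean Ct: gene G 25°C 31.135; gene G 10°C 36.555; HKG 25°C 16.585; HKG 10°C 15.795
ΔCt(25°C) = 31.135 − 16.585 = 14.550
ΔCt(10°C) = 36.555 − 15.795 = 20.760
ΔΔCt = 20.760 − 14.550 = 6.210
Fold change = 2^(−6.210) = 0.0135

0.014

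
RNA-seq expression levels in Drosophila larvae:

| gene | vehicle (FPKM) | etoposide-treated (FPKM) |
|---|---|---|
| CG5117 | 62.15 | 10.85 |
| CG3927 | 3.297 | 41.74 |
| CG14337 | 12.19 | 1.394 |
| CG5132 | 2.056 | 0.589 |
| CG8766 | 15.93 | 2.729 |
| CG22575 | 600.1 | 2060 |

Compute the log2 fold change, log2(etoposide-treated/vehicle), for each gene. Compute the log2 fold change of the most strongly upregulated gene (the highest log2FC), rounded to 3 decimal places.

log2(10.85/62.15) = -2.518  (CG5117)
log2(41.74/3.297) = 3.662  (CG3927)
log2(1.394/12.19) = -3.128  (CG14337)
log2(0.589/2.056) = -1.804  (CG5132)
log2(2.729/15.93) = -2.545  (CG8766)
log2(2060/600.1) = 1.779  (CG22575)
CG3927 is most strongly upregulated.

3.662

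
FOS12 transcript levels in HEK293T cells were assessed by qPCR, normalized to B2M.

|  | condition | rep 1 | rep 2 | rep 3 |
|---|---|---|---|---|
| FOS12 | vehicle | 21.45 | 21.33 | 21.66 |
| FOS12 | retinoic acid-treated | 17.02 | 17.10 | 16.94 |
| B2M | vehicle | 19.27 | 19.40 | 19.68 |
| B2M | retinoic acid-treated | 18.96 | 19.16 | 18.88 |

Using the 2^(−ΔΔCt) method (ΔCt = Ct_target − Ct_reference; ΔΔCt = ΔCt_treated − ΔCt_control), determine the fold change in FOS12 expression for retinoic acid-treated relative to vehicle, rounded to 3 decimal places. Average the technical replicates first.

16.111

Mean Ct: FOS12 vehicle 21.480; FOS12 retinoic acid-treated 17.020; B2M vehicle 19.450; B2M retinoic acid-treated 19.000
ΔCt(vehicle) = 21.480 − 19.450 = 2.030
ΔCt(retinoic acid-treated) = 17.020 − 19.000 = -1.980
ΔΔCt = -1.980 − 2.030 = -4.010
Fold change = 2^(−(-4.010)) = 2^4.010 = 16.1113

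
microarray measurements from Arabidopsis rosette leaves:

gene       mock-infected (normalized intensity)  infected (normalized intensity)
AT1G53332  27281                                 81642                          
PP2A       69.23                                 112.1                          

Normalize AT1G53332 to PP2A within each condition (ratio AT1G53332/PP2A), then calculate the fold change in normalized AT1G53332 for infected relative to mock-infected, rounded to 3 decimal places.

1.848

AT1G53332/PP2A (mock-infected) = 27281 / 69.23 = 394.06
AT1G53332/PP2A (infected) = 81642 / 112.1 = 728.3
Fold change = 728.3 / 394.06 = 1.8482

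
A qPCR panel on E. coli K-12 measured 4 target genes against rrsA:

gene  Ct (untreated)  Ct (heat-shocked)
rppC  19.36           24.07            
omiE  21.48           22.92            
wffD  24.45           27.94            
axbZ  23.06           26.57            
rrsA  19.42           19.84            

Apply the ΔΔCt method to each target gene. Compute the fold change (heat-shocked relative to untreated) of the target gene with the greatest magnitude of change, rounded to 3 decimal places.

rppC: ΔΔCt = (24.07−19.84) − (19.36−19.42) = 4.23 − (-0.06) = 4.29; fold change = 2^-4.29 = 0.051
omiE: ΔΔCt = (22.92−19.84) − (21.48−19.42) = 3.08 − 2.06 = 1.02; fold change = 2^-1.02 = 0.493
wffD: ΔΔCt = (27.94−19.84) − (24.45−19.42) = 8.10 − 5.03 = 3.07; fold change = 2^-3.07 = 0.119
axbZ: ΔΔCt = (26.57−19.84) − (23.06−19.42) = 6.73 − 3.64 = 3.09; fold change = 2^-3.09 = 0.117
rppC has the largest |ΔΔCt| = 4.29.

0.051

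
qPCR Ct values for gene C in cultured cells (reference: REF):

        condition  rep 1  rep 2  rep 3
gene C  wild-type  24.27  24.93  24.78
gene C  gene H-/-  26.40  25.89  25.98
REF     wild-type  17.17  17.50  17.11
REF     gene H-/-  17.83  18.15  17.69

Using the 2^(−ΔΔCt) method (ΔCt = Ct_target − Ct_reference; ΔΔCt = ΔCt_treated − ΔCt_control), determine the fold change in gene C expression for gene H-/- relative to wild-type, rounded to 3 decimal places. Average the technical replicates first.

0.574

Mean Ct: gene C wild-type 24.660; gene C gene H-/- 26.090; REF wild-type 17.260; REF gene H-/- 17.890
ΔCt(wild-type) = 24.660 − 17.260 = 7.400
ΔCt(gene H-/-) = 26.090 − 17.890 = 8.200
ΔΔCt = 8.200 − 7.400 = 0.800
Fold change = 2^(−0.800) = 0.5743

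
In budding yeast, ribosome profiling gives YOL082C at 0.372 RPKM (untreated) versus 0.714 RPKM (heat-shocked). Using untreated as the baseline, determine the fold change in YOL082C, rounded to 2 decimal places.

Fold change = 0.714 / 0.372 = 1.919
YOL082C is upregulated.

1.92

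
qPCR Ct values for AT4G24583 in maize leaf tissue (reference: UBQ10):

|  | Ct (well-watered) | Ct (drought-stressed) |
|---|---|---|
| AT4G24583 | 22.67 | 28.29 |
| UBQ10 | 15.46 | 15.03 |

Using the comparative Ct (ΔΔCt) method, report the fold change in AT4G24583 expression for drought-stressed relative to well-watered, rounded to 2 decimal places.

0.02

ΔCt(well-watered) = 22.670 − 15.460 = 7.210
ΔCt(drought-stressed) = 28.290 − 15.030 = 13.260
ΔΔCt = 13.260 − 7.210 = 6.050
Fold change = 2^(−6.050) = 0.015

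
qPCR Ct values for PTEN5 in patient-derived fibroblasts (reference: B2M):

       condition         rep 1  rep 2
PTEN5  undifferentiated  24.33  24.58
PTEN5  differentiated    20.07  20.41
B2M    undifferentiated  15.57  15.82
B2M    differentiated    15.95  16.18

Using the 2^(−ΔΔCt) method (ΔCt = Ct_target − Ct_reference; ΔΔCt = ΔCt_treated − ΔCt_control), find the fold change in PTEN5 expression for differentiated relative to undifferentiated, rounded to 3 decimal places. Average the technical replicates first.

Mean Ct: PTEN5 undifferentiated 24.455; PTEN5 differentiated 20.240; B2M undifferentiated 15.695; B2M differentiated 16.065
ΔCt(undifferentiated) = 24.455 − 15.695 = 8.760
ΔCt(differentiated) = 20.240 − 16.065 = 4.175
ΔΔCt = 4.175 − 8.760 = -4.585
Fold change = 2^(−(-4.585)) = 2^4.585 = 24.0006

24.001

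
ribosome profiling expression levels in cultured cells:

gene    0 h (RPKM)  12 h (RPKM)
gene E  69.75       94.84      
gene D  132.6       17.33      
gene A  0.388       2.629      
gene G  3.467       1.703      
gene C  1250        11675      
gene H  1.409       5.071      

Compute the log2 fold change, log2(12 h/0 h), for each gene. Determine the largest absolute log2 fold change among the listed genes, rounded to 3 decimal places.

log2(94.84/69.75) = 0.443  (gene E)
log2(17.33/132.6) = -2.936  (gene D)
log2(2.629/0.388) = 2.760  (gene A)
log2(1.703/3.467) = -1.026  (gene G)
log2(11675/1250) = 3.223  (gene C)
log2(5.071/1.409) = 1.848  (gene H)
The largest magnitude belongs to gene C.

3.223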